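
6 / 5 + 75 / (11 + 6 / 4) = 36 / 5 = 7.20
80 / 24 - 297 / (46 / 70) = -30955 / 69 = -448.62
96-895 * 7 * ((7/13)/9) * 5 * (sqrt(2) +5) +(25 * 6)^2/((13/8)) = 534857/117-219275 * sqrt(2)/117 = 1920.99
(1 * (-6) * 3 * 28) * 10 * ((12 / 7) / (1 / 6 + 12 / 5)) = -259200 / 77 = -3366.23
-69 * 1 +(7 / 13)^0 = -68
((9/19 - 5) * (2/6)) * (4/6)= -172/171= -1.01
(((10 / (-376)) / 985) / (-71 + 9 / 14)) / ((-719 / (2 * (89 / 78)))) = -623 / 511474289430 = -0.00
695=695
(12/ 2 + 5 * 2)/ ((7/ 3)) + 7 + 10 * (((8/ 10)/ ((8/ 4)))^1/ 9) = 901/ 63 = 14.30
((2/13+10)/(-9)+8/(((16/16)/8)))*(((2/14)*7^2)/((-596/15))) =-21455/1937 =-11.08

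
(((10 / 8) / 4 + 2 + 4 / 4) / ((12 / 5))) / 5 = 53 / 192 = 0.28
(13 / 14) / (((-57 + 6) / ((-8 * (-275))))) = -14300 / 357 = -40.06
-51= -51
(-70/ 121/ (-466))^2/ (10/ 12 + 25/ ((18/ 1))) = 2205/ 3179380996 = 0.00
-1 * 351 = -351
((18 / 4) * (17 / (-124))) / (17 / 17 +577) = -9 / 8432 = -0.00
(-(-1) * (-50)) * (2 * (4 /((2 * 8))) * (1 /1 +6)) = -175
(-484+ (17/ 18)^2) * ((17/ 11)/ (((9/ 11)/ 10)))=-13304795/ 1458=-9125.37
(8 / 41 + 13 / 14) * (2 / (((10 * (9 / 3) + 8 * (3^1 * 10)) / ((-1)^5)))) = -43 / 5166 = -0.01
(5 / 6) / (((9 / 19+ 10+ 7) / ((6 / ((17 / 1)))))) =95 / 5644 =0.02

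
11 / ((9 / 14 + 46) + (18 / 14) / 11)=1694 / 7201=0.24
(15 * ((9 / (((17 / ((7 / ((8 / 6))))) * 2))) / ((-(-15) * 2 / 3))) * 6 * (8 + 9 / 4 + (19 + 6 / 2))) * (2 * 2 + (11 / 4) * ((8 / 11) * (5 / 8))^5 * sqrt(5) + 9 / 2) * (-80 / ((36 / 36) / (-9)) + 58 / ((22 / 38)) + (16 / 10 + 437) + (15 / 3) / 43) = 4747853525625 * sqrt(5) / 175223488 + 7596565641 / 1760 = 4376818.95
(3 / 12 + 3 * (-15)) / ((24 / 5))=-9.32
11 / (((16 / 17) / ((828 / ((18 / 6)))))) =12903 / 4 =3225.75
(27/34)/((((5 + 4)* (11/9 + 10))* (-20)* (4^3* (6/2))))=-0.00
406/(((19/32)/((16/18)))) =103936/171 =607.81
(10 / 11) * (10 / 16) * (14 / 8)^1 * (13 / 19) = 2275 / 3344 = 0.68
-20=-20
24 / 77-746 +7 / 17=-975567 / 1309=-745.28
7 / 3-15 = -38 / 3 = -12.67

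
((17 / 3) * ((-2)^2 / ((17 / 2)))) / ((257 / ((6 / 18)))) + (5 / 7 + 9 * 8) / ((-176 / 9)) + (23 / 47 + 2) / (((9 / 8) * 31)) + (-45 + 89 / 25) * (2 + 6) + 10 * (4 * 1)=-30637163990581 / 103797262800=-295.16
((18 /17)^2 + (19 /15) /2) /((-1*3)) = -15211 /26010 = -0.58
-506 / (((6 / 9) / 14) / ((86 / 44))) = -20769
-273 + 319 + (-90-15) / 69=1023 / 23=44.48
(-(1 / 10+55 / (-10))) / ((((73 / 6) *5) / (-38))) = -6156 / 1825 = -3.37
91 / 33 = 2.76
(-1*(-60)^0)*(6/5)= -6/5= -1.20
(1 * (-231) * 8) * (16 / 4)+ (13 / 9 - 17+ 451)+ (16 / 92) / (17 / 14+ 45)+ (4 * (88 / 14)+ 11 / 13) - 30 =-84832130360 / 12187539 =-6960.56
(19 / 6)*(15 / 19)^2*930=34875 / 19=1835.53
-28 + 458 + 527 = 957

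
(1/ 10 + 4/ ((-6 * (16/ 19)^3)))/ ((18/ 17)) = -530791/ 552960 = -0.96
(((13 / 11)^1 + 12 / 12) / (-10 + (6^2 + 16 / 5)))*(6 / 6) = 0.07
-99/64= -1.55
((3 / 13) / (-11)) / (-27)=1 / 1287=0.00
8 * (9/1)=72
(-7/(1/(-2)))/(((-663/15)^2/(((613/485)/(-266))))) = -3065/90013963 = -0.00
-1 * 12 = -12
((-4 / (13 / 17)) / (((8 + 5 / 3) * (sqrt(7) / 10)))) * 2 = -4.09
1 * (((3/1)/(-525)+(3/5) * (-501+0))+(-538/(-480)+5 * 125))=325.52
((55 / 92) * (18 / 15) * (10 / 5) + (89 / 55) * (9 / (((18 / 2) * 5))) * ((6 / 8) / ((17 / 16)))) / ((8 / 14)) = 1251873 / 430100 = 2.91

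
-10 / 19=-0.53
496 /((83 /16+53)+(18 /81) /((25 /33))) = 595200 /70177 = 8.48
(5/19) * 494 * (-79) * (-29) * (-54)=-16082820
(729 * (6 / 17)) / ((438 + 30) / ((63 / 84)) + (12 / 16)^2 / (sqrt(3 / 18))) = 38817792 / 94142005 - 34992 * sqrt(6) / 94142005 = 0.41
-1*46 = -46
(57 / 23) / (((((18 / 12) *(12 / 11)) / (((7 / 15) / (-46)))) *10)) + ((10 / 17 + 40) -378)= -5461844071 / 16187400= -337.41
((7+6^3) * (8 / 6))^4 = 633081200896 / 81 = 7815817295.01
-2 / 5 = -0.40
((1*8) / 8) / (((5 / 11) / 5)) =11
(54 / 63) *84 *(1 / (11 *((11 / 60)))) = 35.70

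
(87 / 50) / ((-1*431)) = -87 / 21550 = -0.00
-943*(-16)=15088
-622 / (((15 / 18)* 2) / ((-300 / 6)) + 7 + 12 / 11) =-205260 / 2659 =-77.19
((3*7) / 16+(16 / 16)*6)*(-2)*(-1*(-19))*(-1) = 2223 / 8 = 277.88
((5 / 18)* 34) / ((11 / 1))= 0.86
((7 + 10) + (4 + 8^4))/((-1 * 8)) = -4117/8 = -514.62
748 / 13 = 57.54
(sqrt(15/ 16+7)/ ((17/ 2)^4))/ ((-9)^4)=4* sqrt(127)/ 547981281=0.00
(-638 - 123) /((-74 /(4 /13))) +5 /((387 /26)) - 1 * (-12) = 2885308 /186147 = 15.50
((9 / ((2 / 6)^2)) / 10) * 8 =324 / 5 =64.80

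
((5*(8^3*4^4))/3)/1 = 655360/3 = 218453.33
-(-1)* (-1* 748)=-748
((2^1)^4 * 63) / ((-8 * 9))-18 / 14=-107 / 7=-15.29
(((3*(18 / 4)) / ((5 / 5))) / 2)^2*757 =551853 / 16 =34490.81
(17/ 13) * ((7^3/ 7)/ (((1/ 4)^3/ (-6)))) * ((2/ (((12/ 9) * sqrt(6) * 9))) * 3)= -5022.58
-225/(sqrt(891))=-25 * sqrt(11)/11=-7.54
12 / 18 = 2 / 3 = 0.67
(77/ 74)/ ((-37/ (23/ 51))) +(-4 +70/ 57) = -2462639/ 884374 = -2.78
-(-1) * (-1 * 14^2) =-196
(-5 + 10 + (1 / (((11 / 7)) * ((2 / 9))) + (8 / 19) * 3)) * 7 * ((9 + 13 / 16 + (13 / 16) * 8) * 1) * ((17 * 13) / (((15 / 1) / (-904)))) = -11604128991 / 836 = -13880537.07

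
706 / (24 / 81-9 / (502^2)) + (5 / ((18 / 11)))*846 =10014514813 / 2015789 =4968.04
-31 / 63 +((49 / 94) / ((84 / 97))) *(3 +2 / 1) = 59639 / 23688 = 2.52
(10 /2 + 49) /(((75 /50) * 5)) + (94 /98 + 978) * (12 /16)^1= 726591 /980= 741.42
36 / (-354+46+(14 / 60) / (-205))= -221400 / 1894207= -0.12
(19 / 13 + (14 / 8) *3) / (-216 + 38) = -349 / 9256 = -0.04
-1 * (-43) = 43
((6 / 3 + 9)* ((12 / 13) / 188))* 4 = 132 / 611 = 0.22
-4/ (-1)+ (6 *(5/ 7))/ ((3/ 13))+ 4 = 186/ 7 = 26.57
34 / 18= 17 / 9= 1.89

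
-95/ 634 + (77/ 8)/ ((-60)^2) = -1343591/ 9129600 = -0.15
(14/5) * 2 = 5.60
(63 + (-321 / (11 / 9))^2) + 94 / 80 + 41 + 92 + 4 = 334826527 / 4840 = 69179.03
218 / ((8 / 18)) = 981 / 2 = 490.50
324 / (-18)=-18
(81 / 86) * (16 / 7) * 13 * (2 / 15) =5616 / 1505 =3.73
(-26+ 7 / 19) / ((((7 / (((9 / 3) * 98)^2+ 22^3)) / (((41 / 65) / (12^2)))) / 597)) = -7418399411 / 7980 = -929623.99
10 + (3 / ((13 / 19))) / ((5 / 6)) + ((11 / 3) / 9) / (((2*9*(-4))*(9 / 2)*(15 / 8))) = 6508226 / 426465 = 15.26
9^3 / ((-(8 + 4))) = -243 / 4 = -60.75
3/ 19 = 0.16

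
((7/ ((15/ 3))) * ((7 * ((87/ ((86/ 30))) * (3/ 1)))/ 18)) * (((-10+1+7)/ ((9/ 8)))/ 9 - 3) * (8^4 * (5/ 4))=-942179840/ 1161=-811524.41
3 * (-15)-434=-479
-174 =-174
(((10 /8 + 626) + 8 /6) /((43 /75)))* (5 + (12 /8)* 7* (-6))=-5468675 /86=-63589.24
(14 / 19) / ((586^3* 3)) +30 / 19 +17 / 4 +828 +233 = 1529581097854 / 1433764149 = 1066.83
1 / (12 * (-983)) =-1 / 11796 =-0.00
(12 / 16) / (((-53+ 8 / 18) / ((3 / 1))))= -81 / 1892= -0.04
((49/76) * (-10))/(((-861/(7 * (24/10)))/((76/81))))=392/3321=0.12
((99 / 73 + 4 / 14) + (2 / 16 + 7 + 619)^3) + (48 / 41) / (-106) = 139551247901300883 / 568526336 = 245461360.48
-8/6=-4/3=-1.33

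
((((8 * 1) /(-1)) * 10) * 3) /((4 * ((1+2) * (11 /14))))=-280 /11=-25.45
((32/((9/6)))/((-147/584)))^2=1396965376/194481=7183.04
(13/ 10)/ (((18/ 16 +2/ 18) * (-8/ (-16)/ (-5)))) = -936/ 89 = -10.52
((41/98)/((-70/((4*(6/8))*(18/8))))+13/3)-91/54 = 2.61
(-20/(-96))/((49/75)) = 125/392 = 0.32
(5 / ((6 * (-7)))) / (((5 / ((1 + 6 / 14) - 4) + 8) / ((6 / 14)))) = -45 / 5341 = -0.01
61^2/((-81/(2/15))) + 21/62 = -5.79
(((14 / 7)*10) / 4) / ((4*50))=1 / 40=0.02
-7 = -7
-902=-902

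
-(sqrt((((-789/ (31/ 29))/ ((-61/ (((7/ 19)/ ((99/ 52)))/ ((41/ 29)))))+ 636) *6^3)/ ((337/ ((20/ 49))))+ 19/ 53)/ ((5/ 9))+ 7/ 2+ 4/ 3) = -9 *sqrt(686163482447279147961168167)/ 10129674412165 - 29/ 6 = -28.11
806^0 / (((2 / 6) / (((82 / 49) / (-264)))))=-41 / 2156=-0.02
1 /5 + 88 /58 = 249 /145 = 1.72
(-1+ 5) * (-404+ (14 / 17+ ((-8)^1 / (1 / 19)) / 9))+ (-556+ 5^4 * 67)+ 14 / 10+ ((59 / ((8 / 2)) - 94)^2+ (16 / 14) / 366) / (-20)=164429703089 / 4181184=39326.11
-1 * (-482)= 482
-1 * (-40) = 40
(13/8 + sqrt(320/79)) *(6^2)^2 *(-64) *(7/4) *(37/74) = -580608 *sqrt(395)/79-117936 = -264003.79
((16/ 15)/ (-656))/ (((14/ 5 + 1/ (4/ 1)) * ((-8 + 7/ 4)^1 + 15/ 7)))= 112/ 862845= 0.00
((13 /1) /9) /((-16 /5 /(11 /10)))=-143 /288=-0.50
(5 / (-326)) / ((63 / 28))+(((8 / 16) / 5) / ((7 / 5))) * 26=19001 / 10269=1.85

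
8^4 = 4096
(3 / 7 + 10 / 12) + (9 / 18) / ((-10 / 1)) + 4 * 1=2189 / 420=5.21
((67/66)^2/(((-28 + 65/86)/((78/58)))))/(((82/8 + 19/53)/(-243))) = 552443274/474111517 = 1.17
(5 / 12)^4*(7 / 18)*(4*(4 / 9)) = 4375 / 209952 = 0.02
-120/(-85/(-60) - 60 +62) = -1440/41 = -35.12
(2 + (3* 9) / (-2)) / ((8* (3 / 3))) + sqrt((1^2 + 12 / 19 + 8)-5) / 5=-23 / 16 + 2* sqrt(418) / 95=-1.01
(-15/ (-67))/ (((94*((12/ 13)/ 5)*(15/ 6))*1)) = 65/ 12596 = 0.01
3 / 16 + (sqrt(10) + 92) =sqrt(10) + 1475 / 16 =95.35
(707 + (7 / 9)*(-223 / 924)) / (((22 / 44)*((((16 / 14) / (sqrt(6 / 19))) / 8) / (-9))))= -5877851*sqrt(114) / 1254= -50046.47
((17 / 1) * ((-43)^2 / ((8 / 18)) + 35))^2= 81382966729 / 16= 5086435420.56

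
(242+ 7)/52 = 249/52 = 4.79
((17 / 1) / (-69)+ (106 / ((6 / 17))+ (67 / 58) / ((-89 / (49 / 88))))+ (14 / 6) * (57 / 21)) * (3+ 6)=28812324243 / 10447888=2757.72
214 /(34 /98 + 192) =10486 /9425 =1.11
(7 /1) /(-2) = -7 /2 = -3.50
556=556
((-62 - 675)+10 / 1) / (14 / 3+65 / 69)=-16721 / 129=-129.62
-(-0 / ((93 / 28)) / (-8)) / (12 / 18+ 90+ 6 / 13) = 0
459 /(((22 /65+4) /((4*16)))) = 318240 /47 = 6771.06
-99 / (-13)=99 / 13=7.62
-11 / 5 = -2.20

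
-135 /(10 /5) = -135 /2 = -67.50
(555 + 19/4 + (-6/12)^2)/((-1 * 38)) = -280/19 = -14.74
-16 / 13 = -1.23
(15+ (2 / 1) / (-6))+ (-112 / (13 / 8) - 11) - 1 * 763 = -32302 / 39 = -828.26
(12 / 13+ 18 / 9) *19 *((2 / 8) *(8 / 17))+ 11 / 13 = 1631 / 221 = 7.38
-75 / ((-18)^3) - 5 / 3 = -3215 / 1944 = -1.65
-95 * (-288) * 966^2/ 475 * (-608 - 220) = -222524112384/ 5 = -44504822476.80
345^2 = 119025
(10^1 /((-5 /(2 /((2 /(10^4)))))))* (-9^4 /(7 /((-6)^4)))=170061120000 /7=24294445714.29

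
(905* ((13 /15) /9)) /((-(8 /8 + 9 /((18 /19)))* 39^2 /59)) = -21358 /66339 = -0.32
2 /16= 1 /8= 0.12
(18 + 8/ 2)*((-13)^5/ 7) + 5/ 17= -138863547/ 119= -1166920.56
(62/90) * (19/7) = 589/315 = 1.87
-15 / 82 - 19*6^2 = -56103 / 82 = -684.18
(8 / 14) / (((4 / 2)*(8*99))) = 1 / 2772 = 0.00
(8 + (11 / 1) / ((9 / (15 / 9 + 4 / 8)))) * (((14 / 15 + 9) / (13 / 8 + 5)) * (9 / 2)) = 34270 / 477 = 71.84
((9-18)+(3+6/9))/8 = -2/3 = -0.67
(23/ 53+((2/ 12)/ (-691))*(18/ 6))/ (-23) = -31733/ 1684658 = -0.02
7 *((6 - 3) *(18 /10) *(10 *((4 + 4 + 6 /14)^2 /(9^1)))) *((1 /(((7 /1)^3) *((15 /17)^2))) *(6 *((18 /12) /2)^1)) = 3018027 /60025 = 50.28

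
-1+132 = 131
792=792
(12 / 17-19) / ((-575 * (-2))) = -311 / 19550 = -0.02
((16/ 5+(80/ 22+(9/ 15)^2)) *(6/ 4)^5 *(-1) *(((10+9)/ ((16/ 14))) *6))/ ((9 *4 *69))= -7106589/ 3238400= -2.19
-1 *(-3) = 3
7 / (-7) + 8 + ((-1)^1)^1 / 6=41 / 6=6.83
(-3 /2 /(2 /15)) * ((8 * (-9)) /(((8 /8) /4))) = 3240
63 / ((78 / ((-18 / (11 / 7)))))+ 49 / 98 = -2503 / 286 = -8.75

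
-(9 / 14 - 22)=299 / 14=21.36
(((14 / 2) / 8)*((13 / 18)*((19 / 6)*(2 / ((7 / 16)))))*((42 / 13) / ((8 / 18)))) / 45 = 1.48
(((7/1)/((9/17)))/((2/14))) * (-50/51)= -2450/27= -90.74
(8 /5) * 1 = 1.60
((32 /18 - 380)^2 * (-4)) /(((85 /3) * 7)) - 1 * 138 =-48565834 /16065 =-3023.08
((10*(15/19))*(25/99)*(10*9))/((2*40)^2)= 375/13376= 0.03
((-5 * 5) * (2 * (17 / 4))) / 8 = -425 / 16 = -26.56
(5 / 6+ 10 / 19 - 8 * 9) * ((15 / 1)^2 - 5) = -885830 / 57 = -15540.88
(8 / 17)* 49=392 / 17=23.06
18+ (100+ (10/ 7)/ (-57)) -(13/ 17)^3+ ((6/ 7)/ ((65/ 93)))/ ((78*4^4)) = 49837586974373/ 424049283840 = 117.53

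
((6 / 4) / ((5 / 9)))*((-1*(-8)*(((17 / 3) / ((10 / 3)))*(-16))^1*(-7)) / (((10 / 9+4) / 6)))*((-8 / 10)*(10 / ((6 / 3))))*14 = -155457792 / 575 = -270361.38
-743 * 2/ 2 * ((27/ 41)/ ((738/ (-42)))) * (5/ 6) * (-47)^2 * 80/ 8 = 861675675/ 1681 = 512597.07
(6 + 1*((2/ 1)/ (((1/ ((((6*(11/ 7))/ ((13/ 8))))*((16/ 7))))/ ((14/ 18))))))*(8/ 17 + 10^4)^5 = 1032478940928282152671470223360/ 387620961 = 2663630311076707104782.89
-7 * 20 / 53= -140 / 53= -2.64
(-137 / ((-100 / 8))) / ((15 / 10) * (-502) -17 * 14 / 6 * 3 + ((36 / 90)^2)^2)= -3425 / 272492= -0.01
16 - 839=-823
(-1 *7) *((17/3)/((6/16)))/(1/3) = -952/3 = -317.33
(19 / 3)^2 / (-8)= -361 / 72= -5.01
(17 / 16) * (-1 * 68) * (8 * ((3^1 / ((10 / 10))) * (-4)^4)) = -443904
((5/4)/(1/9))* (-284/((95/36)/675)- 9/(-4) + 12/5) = -248427297/304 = -817195.06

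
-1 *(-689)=689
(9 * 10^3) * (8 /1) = 72000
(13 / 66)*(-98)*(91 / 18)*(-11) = 57967 / 54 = 1073.46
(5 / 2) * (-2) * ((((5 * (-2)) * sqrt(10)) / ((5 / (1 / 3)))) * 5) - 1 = -1 +50 * sqrt(10) / 3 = 51.70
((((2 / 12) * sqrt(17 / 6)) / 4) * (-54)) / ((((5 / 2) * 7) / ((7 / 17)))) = -0.09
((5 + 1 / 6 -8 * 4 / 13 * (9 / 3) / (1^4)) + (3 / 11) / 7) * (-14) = 13087 / 429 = 30.51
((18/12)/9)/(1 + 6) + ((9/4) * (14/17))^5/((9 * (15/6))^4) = 445293574/18635623125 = 0.02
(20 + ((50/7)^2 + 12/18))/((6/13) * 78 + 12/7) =479/252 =1.90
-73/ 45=-1.62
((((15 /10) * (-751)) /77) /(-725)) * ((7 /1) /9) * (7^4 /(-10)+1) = -598547 /159500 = -3.75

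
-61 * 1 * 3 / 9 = -20.33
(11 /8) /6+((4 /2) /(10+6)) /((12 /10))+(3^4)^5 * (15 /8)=156905298053 /24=6537720752.21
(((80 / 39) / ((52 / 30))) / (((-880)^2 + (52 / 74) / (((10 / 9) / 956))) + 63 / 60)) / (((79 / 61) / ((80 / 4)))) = 0.00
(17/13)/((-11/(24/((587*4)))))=-102/83941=-0.00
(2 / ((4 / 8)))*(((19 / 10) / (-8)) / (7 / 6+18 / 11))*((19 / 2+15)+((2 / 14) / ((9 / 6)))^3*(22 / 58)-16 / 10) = -12854164829 / 1656175500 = -7.76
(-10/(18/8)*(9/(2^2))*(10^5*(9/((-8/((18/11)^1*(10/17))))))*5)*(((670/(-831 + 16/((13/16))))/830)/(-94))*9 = 3968493750000/7693899389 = 515.80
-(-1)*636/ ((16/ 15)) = 596.25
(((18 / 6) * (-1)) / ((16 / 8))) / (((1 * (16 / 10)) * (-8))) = 15 / 128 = 0.12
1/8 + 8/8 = 1.12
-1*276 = -276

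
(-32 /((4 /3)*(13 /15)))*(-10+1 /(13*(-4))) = 46890 /169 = 277.46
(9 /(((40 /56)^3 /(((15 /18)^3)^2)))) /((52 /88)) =14.00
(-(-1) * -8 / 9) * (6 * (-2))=32 / 3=10.67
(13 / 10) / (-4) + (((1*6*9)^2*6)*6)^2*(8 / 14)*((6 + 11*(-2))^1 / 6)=-4701849845851 / 280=-16792320878.04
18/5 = 3.60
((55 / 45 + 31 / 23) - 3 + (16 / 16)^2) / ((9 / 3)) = 118 / 621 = 0.19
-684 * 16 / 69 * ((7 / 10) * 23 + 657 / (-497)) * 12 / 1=-1607607936 / 57155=-28127.16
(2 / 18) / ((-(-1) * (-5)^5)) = -1 / 28125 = -0.00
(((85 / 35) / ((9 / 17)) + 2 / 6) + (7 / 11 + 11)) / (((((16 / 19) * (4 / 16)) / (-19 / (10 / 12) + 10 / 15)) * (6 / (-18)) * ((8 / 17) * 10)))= 153803233 / 138600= 1109.69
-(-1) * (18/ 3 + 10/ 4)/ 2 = 4.25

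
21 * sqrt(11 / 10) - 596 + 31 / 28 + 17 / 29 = -482577 / 812 + 21 * sqrt(110) / 10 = -572.28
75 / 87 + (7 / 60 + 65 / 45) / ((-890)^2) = 0.86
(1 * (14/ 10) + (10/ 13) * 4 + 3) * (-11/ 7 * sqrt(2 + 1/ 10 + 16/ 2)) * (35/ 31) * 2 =-84.32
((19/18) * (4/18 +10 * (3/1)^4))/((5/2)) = 138548/405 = 342.09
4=4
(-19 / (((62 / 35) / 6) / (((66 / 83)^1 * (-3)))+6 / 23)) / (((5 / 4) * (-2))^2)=-7268184 / 327805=-22.17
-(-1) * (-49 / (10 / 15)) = -147 / 2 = -73.50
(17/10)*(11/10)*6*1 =561/50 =11.22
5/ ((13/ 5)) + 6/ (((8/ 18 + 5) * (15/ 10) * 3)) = 1381/ 637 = 2.17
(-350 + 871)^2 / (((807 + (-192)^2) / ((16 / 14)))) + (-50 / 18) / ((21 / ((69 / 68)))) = 435771437 / 53794188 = 8.10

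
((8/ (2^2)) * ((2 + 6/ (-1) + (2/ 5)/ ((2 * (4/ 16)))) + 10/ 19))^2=258064/ 9025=28.59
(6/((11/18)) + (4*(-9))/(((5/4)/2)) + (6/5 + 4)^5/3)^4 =250193251364179481086119692022016/113098239898681640625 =2212176348529.50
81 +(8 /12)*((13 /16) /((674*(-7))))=9171779 /113232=81.00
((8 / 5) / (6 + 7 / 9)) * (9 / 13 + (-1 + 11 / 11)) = 648 / 3965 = 0.16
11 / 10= 1.10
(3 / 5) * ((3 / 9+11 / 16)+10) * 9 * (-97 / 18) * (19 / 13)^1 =-974947 / 2080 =-468.72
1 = 1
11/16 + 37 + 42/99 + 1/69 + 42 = 80.13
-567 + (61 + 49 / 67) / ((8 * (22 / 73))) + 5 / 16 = -580041 / 1072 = -541.08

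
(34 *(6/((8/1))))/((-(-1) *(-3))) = -17/2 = -8.50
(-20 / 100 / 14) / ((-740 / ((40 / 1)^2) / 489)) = 3912 / 259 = 15.10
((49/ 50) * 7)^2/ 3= 117649/ 7500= 15.69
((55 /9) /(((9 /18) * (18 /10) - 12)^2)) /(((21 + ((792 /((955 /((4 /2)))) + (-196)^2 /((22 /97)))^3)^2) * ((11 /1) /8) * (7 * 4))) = 1343929046356033790640625000 /24635168725672418806738224941746011143309663070355150198712283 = 0.00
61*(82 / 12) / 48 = 2501 / 288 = 8.68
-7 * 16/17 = -112/17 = -6.59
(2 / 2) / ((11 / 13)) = 13 / 11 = 1.18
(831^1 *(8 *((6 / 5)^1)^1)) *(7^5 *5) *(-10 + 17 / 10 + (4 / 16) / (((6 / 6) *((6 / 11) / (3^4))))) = 96621056406 / 5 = 19324211281.20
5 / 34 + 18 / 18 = 39 / 34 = 1.15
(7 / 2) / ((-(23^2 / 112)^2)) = -43904 / 279841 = -0.16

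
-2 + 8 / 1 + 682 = 688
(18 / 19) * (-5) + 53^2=53281 / 19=2804.26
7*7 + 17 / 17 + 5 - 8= 47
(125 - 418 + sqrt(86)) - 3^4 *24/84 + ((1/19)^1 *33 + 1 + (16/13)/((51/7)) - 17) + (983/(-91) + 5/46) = -1382894243/4056234 + sqrt(86) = -331.66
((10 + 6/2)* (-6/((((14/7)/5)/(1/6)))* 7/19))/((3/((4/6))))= -455/171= -2.66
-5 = -5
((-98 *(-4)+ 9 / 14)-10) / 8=5357 / 112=47.83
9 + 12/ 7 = 75/ 7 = 10.71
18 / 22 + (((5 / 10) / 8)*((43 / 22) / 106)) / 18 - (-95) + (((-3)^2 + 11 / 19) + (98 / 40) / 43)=289318931399 / 2743551360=105.45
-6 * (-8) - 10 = 38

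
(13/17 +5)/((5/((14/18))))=686/765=0.90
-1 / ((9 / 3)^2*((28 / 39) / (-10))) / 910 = 1 / 588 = 0.00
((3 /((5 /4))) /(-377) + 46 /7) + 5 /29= 6.74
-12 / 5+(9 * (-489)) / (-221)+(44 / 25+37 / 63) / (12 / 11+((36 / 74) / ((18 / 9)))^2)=117883761388 / 6028310925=19.56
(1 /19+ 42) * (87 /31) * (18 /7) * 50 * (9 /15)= 37537020 /4123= 9104.30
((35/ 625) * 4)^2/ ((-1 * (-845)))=784/ 13203125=0.00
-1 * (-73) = 73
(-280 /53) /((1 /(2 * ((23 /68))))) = -3220 /901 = -3.57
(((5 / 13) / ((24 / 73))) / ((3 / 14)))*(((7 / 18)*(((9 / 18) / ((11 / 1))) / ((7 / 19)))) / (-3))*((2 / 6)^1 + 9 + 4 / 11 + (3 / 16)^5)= -0.85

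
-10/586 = -5/293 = -0.02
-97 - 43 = -140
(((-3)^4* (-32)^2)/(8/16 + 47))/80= 10368/475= 21.83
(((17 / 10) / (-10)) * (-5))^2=289 / 400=0.72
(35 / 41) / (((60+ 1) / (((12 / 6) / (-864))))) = -0.00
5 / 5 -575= -574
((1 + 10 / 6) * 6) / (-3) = -16 / 3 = -5.33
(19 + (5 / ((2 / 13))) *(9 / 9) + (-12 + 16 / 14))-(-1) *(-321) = -280.36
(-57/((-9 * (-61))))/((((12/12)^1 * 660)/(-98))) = 931/60390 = 0.02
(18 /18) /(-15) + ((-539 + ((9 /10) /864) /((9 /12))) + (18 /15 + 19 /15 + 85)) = -325151 /720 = -451.60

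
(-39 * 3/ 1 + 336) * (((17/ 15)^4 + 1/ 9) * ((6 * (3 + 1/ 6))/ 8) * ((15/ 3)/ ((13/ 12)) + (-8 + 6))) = 1050986767/ 438750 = 2395.41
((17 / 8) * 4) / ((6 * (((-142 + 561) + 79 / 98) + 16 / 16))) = 833 / 247434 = 0.00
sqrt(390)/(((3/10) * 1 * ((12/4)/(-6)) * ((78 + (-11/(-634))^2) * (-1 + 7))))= -4019560 * sqrt(390)/282174201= -0.28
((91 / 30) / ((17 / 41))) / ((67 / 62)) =115661 / 17085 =6.77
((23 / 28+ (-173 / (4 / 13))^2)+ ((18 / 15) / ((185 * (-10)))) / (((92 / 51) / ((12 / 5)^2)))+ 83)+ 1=94183113311229 / 297850000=316209.88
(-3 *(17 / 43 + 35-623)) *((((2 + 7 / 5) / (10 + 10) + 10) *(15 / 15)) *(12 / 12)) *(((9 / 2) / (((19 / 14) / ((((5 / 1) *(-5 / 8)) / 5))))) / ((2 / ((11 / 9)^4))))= -292617910277 / 7058880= -41453.87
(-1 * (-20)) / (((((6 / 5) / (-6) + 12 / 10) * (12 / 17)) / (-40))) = -3400 / 3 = -1133.33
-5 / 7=-0.71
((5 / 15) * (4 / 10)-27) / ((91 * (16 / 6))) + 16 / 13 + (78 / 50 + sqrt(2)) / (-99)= 663241 / 600600-sqrt(2) / 99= 1.09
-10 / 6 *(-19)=95 / 3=31.67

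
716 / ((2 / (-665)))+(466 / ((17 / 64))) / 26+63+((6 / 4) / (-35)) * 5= -736185553 / 3094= -237939.74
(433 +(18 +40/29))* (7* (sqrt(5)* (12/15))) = 367332* sqrt(5)/145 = 5664.68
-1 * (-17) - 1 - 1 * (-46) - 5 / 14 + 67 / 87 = 76019 / 1218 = 62.41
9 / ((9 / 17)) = 17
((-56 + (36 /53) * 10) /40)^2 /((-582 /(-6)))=106276 /6811825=0.02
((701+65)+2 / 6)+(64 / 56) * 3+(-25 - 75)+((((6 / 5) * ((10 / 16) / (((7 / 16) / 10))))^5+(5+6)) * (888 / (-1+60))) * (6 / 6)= 66291329746163 / 2974839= 22284005.87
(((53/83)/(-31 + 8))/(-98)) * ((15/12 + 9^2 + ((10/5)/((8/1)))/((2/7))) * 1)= 5035/213808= 0.02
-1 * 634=-634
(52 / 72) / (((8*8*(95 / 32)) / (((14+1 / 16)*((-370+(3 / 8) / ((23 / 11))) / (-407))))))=0.05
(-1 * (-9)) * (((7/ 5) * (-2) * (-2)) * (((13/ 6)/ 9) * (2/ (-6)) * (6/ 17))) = -364/ 255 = -1.43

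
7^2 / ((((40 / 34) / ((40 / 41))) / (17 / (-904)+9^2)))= 60981431 / 18532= 3290.60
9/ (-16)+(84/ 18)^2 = 3055/ 144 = 21.22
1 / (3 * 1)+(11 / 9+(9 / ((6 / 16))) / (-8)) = -13 / 9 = -1.44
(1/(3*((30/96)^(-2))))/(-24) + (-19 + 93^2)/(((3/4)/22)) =4665999335/18432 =253146.67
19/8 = 2.38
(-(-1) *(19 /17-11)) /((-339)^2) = -56 /651219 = -0.00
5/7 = 0.71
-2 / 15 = -0.13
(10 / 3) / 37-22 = -2432 / 111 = -21.91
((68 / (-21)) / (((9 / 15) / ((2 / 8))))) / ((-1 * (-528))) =-85 / 33264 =-0.00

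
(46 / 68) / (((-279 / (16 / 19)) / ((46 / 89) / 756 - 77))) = 238317812 / 1515858057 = 0.16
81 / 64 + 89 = 5777 / 64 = 90.27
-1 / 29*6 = -6 / 29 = -0.21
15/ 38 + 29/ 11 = 1267/ 418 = 3.03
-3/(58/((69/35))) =-207/2030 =-0.10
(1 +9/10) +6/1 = 79/10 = 7.90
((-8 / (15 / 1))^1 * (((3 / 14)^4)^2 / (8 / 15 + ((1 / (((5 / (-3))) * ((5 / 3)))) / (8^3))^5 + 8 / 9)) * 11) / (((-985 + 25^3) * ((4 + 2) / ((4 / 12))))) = -107629196083200000000 / 1546585638440789681661251897299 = -0.00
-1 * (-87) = 87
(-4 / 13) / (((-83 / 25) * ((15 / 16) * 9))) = 320 / 29133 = 0.01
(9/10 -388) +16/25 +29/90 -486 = -196231/225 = -872.14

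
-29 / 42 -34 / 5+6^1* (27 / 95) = -23083 / 3990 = -5.79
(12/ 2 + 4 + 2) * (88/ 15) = 352/ 5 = 70.40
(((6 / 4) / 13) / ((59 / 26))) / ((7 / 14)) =6 / 59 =0.10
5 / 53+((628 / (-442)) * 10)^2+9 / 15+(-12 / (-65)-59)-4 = 1808769701 / 12942865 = 139.75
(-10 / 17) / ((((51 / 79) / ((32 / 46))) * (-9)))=12640 / 179469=0.07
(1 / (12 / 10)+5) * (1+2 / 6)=70 / 9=7.78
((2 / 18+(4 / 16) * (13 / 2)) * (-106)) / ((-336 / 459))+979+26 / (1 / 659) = 8227249 / 448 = 18364.40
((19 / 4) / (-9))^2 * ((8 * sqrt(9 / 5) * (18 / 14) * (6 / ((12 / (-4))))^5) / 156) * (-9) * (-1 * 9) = -12996 * sqrt(5) / 455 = -63.87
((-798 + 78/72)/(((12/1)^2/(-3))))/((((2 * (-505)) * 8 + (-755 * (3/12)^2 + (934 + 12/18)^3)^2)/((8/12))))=2065608/124425092100139087137601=0.00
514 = 514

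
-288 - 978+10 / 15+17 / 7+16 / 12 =-8831 / 7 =-1261.57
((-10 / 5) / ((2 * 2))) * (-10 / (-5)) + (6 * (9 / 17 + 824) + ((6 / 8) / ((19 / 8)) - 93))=1567678 / 323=4853.49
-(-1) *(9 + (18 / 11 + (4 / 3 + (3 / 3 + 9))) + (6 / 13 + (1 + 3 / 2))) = 21391 / 858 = 24.93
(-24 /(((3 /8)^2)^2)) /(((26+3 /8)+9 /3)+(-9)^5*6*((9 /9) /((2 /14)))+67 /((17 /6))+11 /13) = 57933824 /118385477235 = 0.00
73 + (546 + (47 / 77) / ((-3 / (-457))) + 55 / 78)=712.69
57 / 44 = 1.30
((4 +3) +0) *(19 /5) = 133 /5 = 26.60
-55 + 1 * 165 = 110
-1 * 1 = -1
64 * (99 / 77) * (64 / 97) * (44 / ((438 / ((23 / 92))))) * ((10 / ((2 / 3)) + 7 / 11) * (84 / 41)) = 12681216 / 290321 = 43.68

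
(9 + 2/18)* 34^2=94792/9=10532.44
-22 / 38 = -11 / 19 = -0.58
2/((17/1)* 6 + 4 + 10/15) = 3/160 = 0.02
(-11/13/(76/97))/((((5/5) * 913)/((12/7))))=-291/143507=-0.00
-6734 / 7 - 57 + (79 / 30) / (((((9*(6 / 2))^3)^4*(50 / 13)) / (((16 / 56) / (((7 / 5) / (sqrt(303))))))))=-1019 + 1027*sqrt(303) / 1103195569432943539350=-1019.00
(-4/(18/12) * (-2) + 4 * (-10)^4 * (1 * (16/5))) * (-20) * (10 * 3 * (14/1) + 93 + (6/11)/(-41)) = -592298598080/451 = -1313300660.93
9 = 9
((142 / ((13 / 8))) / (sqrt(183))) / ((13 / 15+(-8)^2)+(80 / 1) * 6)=5680 * sqrt(183) / 6481189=0.01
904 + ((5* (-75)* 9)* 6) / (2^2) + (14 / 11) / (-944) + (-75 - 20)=-22084179 / 5192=-4253.50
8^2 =64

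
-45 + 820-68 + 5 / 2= 1419 / 2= 709.50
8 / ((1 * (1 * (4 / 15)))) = 30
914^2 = 835396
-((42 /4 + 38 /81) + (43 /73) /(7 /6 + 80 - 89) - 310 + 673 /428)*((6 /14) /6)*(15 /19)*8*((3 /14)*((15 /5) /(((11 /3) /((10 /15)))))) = 176952039515 /11278935591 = 15.69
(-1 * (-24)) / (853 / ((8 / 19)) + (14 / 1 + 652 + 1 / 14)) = 1344 / 150749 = 0.01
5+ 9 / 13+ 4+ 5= 191 / 13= 14.69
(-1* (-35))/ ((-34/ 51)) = -105/ 2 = -52.50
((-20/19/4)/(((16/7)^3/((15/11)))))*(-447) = 11499075/856064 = 13.43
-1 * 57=-57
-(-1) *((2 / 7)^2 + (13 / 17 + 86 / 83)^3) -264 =-258.08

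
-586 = -586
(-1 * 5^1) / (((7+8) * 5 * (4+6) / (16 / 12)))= -2 / 225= -0.01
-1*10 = -10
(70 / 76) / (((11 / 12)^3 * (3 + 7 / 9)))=136080 / 429913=0.32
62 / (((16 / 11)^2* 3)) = 3751 / 384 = 9.77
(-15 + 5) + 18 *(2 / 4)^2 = -11 / 2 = -5.50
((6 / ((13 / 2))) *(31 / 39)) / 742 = 62 / 62699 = 0.00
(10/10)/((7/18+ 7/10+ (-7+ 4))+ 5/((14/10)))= 315/523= 0.60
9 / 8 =1.12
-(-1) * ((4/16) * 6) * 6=9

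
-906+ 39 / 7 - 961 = -13030 / 7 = -1861.43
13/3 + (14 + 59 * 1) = 232/3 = 77.33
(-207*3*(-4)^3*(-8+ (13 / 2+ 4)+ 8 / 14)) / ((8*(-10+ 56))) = 2322 / 7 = 331.71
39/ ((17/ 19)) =741/ 17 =43.59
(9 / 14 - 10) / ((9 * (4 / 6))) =-131 / 84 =-1.56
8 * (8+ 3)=88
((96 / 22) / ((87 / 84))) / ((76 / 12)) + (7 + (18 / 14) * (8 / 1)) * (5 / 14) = 4062041 / 593978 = 6.84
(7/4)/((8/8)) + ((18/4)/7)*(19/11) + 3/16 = 3755/1232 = 3.05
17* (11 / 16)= 187 / 16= 11.69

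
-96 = -96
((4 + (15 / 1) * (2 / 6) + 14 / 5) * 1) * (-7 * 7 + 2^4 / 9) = -557.22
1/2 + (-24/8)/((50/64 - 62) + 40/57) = 121327/220766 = 0.55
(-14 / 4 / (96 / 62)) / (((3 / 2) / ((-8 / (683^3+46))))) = 217 / 5735016594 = 0.00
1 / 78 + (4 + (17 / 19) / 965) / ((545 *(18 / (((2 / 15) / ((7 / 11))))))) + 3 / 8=3494962537 / 9009819000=0.39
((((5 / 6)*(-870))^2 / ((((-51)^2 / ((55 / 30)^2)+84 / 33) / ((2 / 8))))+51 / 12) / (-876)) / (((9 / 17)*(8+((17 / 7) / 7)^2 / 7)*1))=-18628213931887 / 399197960254080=-0.05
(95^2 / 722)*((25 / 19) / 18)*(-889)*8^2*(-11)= 97790000 / 171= 571871.35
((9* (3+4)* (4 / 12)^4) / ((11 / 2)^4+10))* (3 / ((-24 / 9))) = -14 / 14801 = -0.00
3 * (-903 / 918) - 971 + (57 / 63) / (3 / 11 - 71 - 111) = -463371235 / 475762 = -973.96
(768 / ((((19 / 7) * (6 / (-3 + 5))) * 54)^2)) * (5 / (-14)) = -1120 / 789507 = -0.00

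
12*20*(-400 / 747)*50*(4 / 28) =-1600000 / 1743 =-917.96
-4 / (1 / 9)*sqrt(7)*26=-936*sqrt(7)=-2476.42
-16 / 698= -8 / 349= -0.02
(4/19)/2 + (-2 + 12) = 192/19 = 10.11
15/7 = 2.14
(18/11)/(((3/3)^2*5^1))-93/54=-1381/990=-1.39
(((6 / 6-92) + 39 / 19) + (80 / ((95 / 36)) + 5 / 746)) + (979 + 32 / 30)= 195907739 / 212610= 921.44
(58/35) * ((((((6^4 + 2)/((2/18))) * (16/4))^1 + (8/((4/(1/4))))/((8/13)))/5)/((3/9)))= 65046507/1400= 46461.79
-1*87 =-87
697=697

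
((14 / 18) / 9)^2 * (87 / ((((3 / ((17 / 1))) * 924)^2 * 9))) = 8381 / 3086609328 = 0.00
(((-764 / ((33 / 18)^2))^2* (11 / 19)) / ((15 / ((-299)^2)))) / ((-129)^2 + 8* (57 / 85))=127743998923008 / 11927480983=10710.06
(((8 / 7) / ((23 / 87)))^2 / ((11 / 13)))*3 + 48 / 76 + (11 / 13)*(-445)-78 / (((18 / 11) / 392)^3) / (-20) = 4587736948841416763 / 85569238755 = 53614324.68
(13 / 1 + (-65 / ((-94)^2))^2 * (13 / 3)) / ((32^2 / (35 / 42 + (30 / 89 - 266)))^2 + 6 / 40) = 0.86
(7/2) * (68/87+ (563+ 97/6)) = 235459/116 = 2029.82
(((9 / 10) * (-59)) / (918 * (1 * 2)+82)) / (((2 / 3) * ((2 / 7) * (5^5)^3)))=-1593 / 334472656250000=-0.00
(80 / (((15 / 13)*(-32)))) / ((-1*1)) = 13 / 6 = 2.17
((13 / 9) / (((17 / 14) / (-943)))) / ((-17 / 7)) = 1201382 / 2601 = 461.89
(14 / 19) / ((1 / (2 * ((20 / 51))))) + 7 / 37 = 27503 / 35853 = 0.77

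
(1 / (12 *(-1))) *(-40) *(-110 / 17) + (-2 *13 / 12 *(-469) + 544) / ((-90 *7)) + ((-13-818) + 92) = -49033277 / 64260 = -763.05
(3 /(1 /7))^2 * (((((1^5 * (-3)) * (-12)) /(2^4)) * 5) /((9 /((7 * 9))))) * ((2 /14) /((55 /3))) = 11907 /44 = 270.61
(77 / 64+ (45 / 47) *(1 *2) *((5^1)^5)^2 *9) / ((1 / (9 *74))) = 168581251205127 / 1504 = 112088597875.75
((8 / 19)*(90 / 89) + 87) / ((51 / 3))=147837 / 28747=5.14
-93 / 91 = -1.02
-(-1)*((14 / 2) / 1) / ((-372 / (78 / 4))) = -91 / 248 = -0.37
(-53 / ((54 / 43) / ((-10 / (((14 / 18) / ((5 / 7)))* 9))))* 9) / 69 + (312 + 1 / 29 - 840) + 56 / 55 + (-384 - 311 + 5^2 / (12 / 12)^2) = -19273440608 / 16178085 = -1191.33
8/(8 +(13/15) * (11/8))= 960/1103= 0.87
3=3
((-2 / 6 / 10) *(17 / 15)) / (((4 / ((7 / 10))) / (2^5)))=-238 / 1125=-0.21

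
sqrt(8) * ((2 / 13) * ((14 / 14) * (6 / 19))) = 24 * sqrt(2) / 247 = 0.14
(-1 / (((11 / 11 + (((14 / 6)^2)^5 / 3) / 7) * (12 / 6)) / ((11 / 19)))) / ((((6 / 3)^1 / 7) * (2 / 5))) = -6200145 / 560061328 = -0.01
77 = 77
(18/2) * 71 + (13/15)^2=639.75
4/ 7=0.57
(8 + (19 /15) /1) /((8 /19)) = 2641 /120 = 22.01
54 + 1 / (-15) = 809 / 15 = 53.93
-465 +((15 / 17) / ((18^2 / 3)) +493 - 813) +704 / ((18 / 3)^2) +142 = -127181 / 204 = -623.44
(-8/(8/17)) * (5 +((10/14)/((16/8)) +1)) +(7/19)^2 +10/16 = -2169393/20216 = -107.31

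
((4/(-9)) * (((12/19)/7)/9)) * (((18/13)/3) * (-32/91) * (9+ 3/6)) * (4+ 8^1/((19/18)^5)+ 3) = 16614009344/184541182371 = 0.09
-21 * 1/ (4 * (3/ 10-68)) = 105/ 1354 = 0.08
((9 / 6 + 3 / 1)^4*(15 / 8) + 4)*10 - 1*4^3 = 490539 / 64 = 7664.67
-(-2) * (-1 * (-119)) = 238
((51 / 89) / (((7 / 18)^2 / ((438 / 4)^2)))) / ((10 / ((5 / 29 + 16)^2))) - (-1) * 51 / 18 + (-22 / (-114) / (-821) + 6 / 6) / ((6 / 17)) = 62431586714651752 / 52540629795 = 1188253.49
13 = 13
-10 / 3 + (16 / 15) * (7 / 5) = -46 / 25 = -1.84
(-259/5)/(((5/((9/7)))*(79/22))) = -7326/1975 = -3.71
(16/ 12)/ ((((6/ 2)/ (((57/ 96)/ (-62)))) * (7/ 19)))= -361/ 31248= -0.01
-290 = -290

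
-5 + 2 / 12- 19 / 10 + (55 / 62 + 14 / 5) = -2833 / 930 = -3.05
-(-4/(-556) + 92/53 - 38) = 267105/7367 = 36.26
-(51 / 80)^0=-1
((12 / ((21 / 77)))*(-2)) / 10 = -44 / 5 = -8.80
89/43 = 2.07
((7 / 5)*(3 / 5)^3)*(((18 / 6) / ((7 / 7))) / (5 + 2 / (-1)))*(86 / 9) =2.89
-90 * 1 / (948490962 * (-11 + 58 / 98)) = 49 / 5374782118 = 0.00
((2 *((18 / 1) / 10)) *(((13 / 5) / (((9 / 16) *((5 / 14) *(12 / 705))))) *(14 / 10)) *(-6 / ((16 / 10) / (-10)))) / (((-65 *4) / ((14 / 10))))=-773.81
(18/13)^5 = 1889568/371293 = 5.09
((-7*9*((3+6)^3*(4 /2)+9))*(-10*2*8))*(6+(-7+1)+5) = 73936800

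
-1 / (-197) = 1 / 197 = 0.01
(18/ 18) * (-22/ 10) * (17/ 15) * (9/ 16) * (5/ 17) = -0.41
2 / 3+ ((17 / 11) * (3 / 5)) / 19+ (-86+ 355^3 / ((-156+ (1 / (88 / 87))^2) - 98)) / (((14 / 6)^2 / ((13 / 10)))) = -2542773221821942 / 60198861261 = -42239.56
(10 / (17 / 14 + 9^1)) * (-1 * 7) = -980 / 143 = -6.85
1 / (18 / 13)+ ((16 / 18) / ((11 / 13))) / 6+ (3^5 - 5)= 141905 / 594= 238.90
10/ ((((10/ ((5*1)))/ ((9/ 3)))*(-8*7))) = -15/ 56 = -0.27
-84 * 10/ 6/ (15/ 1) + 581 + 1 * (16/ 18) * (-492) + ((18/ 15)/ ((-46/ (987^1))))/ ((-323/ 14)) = 15093797/ 111435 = 135.45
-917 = -917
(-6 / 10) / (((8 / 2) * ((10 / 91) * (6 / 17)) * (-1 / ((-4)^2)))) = 1547 / 25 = 61.88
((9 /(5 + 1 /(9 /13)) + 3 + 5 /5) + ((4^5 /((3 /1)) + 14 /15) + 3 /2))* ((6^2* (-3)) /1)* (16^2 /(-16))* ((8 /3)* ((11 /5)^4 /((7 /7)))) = 3415699854336 /90625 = 37690481.15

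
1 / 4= 0.25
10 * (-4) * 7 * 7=-1960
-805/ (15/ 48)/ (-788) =644/ 197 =3.27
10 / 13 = 0.77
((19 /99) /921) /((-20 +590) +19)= 1 /2826549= 0.00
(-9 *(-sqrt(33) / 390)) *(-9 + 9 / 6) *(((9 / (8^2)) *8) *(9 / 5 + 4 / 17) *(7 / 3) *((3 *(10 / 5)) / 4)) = -98091 *sqrt(33) / 70720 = -7.97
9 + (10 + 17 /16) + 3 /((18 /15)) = 361 /16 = 22.56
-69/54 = -1.28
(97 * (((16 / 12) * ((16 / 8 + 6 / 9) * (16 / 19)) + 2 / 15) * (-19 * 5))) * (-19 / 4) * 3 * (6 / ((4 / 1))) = 2464091 / 4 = 616022.75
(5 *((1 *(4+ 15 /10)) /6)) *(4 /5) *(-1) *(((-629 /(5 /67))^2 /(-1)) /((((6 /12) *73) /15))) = 107048531.17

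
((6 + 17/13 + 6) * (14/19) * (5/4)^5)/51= 3784375/6449664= 0.59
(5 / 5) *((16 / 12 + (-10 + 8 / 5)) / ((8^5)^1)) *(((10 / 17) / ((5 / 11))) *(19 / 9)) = -11077 / 18800640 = -0.00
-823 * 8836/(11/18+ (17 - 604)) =130896504/10555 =12401.37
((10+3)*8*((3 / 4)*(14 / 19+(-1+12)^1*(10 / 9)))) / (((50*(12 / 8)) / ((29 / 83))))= 1670864 / 354825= 4.71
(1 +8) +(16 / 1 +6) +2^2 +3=38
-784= -784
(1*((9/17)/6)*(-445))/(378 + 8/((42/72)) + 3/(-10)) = -15575/155261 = -0.10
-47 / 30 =-1.57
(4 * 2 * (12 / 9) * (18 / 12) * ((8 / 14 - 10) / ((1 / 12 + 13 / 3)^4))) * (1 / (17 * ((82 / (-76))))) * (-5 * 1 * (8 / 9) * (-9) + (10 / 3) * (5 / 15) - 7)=28383657984 / 38497656799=0.74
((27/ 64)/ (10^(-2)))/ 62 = 675/ 992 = 0.68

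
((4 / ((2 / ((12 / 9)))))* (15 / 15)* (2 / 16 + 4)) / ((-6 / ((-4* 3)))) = 22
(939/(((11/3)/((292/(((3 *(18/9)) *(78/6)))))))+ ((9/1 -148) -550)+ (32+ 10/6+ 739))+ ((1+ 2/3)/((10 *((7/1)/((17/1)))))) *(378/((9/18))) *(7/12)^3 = 5047811/4576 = 1103.11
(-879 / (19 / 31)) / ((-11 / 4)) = 108996 / 209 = 521.51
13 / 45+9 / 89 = 1562 / 4005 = 0.39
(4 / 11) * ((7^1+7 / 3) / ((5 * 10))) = 56 / 825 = 0.07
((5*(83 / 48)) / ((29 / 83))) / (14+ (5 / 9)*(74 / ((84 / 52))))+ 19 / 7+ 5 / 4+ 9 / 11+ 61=17690750551 / 266387968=66.41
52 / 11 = 4.73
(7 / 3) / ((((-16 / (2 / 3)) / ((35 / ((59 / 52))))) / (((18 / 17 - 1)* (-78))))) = 41405 / 3009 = 13.76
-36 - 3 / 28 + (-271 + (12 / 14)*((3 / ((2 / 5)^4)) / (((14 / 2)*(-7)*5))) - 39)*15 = -12875553 / 2744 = -4692.26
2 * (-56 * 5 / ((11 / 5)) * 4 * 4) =-44800 / 11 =-4072.73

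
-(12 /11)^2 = -144 /121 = -1.19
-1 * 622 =-622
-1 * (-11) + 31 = 42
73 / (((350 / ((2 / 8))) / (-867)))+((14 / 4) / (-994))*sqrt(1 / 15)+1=-61891 / 1400 - sqrt(15) / 4260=-44.21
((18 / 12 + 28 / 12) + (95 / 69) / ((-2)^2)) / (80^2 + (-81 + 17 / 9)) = 3459 / 5233696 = 0.00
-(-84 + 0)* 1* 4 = 336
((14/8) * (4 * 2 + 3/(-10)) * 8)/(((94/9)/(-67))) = -325017/470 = -691.53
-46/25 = -1.84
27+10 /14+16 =306 /7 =43.71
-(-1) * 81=81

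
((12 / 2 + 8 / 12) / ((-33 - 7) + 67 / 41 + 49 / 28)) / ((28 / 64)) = -10496 / 25221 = -0.42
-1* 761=-761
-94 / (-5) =94 / 5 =18.80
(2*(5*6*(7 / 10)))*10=420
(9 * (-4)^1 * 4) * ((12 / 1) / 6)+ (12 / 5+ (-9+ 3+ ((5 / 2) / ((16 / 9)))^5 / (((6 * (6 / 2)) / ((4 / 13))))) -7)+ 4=-321164393559 / 1090519040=-294.51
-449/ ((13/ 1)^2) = -449/ 169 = -2.66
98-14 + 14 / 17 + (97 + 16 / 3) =9545 / 51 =187.16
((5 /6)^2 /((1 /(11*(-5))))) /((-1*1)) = 38.19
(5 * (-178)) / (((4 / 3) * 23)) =-1335 / 46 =-29.02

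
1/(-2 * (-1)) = 1/2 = 0.50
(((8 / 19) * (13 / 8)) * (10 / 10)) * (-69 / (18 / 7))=-2093 / 114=-18.36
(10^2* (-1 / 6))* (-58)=966.67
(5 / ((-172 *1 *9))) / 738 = -5 / 1142424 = -0.00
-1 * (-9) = 9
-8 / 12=-2 / 3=-0.67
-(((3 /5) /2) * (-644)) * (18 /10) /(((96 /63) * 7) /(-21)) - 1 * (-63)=-248661 /400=-621.65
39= 39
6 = 6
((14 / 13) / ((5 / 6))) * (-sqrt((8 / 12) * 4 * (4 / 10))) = -112 * sqrt(15) / 325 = -1.33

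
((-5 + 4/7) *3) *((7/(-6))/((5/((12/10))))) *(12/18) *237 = 14694/25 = 587.76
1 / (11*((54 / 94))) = 47 / 297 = 0.16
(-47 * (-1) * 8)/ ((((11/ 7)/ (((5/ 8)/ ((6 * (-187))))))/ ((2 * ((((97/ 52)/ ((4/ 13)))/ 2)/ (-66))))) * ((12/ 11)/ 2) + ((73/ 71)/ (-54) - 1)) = 4894177680/ 218033738359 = 0.02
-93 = -93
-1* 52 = -52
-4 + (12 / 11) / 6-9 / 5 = -309 / 55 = -5.62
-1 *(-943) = 943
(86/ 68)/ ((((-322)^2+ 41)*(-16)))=-43/ 56426400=-0.00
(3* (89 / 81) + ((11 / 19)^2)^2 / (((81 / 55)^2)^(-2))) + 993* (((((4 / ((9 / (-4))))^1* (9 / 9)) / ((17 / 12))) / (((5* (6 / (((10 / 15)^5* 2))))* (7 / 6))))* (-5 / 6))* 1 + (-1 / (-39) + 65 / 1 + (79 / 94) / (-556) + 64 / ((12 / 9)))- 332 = -995385921211296434653 / 4800814310814795000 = -207.34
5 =5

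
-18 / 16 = -1.12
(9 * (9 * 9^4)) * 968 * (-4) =-2057739552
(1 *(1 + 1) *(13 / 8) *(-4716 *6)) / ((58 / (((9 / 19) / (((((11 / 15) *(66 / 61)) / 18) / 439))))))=-498686705595 / 66671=-7479814.40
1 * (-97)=-97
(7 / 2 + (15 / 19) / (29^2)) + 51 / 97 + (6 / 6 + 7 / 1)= 37281917 / 3099926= 12.03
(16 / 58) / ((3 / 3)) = 8 / 29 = 0.28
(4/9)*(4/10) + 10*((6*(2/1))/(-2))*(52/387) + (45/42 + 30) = 628141/27090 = 23.19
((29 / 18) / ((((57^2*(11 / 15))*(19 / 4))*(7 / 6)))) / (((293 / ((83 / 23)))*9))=48140 / 288291609837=0.00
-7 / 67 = -0.10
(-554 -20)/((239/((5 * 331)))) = -949970/239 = -3974.77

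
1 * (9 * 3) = 27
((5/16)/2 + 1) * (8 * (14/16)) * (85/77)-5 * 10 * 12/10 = -17975/352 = -51.07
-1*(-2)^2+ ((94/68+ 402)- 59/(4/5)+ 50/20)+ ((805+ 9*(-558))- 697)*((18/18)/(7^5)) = 53525777/163268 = 327.84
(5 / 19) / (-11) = -5 / 209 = -0.02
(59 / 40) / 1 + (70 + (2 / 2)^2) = 2899 / 40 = 72.48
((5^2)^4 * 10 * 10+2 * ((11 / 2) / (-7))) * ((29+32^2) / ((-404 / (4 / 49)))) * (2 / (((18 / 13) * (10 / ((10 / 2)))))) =-6002632.87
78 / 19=4.11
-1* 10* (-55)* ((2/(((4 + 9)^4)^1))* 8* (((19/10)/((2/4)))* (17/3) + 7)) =753280/85683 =8.79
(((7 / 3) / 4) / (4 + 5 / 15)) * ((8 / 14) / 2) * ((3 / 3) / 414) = 1 / 10764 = 0.00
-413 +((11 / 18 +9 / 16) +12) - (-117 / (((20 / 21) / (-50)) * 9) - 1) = -155711 / 144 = -1081.33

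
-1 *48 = -48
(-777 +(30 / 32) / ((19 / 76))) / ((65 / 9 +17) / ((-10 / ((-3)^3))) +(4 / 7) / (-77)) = -8335635 / 704932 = -11.82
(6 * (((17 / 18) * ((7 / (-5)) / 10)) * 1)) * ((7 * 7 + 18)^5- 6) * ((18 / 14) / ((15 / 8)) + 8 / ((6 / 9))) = -1698457377058 / 125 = -13587659016.46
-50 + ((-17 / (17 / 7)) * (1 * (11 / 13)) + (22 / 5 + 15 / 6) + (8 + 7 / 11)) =-57753 / 1430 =-40.39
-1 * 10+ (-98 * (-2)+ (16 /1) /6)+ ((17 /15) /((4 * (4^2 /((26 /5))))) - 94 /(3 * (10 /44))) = 122141 /2400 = 50.89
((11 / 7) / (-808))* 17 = -187 / 5656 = -0.03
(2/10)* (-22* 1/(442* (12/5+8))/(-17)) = 11/195364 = 0.00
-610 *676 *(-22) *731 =6631573520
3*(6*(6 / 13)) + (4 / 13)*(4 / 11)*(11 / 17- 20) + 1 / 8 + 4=10.27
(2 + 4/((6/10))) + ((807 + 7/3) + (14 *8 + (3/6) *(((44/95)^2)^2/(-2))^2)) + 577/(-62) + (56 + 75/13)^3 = 213806289149578574511037153/903671506276083593750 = 236597.36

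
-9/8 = -1.12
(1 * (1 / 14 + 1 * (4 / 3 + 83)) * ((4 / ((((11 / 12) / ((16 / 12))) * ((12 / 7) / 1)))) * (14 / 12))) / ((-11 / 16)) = -1588160 / 3267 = -486.12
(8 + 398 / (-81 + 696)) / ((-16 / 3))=-2659 / 1640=-1.62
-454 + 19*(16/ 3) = -1058/ 3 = -352.67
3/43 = 0.07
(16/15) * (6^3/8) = 144/5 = 28.80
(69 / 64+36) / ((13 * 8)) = 2373 / 6656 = 0.36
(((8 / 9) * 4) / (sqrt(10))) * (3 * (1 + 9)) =32 * sqrt(10) / 3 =33.73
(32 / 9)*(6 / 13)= 64 / 39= 1.64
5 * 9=45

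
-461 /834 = -0.55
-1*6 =-6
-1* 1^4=-1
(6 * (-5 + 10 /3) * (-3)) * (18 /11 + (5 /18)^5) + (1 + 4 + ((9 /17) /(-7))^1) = 22287752293 /412240752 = 54.06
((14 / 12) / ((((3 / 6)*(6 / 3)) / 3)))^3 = 343 / 8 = 42.88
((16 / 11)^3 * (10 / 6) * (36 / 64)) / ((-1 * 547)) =-3840 / 728057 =-0.01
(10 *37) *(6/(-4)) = -555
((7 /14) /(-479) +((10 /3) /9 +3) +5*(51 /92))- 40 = -40286579 /1189836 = -33.86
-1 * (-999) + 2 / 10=999.20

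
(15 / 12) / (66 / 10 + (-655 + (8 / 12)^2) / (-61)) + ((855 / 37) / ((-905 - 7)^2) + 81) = 173523551609 / 2140359424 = 81.07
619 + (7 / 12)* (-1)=7421 / 12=618.42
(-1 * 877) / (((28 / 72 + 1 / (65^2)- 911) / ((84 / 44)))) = 1400612850 / 761771527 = 1.84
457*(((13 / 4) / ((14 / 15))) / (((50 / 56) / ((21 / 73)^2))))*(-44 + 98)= 212218461 / 26645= 7964.66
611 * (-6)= -3666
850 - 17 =833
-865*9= -7785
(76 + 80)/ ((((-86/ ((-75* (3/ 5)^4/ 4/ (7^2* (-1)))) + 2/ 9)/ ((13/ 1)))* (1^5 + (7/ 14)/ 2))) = -985608/ 1053365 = -0.94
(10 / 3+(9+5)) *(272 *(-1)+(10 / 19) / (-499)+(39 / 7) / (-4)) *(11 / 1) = -3459519635 / 66367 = -52127.11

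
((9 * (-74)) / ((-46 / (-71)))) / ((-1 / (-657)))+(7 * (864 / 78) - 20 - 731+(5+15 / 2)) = -404264981 / 598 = -676028.40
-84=-84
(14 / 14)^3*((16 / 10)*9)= 72 / 5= 14.40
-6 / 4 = -3 / 2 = -1.50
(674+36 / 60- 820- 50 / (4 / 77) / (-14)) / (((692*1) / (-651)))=997983 / 13840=72.11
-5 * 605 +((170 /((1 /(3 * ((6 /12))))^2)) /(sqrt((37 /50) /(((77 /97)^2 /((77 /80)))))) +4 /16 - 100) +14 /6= -37469 /12 +7650 * sqrt(28490) /3589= -2762.64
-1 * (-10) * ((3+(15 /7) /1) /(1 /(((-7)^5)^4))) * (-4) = -16414409066937325920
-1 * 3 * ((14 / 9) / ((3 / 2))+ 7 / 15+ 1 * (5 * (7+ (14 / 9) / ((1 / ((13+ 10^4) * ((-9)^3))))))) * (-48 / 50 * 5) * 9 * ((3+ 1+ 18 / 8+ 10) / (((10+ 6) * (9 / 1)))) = -49818898493 / 60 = -830314974.88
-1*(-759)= 759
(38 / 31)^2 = 1.50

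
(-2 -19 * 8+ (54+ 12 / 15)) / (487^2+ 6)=-496 / 1185875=-0.00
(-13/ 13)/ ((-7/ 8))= 8/ 7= 1.14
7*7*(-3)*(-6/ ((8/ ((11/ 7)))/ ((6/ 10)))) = 2079/ 20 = 103.95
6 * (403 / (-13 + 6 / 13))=-31434 / 163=-192.85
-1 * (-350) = 350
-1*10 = -10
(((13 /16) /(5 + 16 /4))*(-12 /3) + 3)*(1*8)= 190 /9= 21.11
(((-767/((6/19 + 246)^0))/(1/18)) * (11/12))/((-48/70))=295295/16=18455.94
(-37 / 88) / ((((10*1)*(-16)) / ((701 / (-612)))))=-25937 / 8616960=-0.00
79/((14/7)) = 79/2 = 39.50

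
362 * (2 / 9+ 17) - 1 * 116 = 55066 / 9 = 6118.44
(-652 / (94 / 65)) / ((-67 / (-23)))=-487370 / 3149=-154.77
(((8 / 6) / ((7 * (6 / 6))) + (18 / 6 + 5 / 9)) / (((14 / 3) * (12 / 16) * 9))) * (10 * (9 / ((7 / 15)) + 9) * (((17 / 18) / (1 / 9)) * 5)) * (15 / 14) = 11033000 / 7203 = 1531.72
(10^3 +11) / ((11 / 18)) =18198 / 11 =1654.36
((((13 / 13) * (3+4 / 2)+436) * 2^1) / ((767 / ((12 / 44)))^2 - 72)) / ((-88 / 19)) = -10773 / 447431732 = -0.00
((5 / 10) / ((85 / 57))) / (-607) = -57 / 103190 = -0.00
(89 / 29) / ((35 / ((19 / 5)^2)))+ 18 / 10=77804 / 25375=3.07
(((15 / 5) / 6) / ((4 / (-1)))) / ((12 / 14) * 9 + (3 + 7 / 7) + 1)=-7 / 712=-0.01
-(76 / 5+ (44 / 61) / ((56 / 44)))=-33662 / 2135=-15.77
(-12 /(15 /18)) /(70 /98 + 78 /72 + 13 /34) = -102816 /15565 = -6.61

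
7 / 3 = 2.33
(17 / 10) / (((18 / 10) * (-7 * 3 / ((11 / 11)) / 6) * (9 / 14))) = -34 / 81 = -0.42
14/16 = 7/8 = 0.88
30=30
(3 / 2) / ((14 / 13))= 39 / 28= 1.39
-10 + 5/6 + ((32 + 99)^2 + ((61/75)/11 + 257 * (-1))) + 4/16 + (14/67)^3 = 5589585023899/330839300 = 16895.17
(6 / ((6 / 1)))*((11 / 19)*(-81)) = -891 / 19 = -46.89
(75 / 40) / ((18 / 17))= 1.77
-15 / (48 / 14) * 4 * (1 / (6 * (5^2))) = -7 / 60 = -0.12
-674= -674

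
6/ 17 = 0.35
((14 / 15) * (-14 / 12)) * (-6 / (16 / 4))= 49 / 30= 1.63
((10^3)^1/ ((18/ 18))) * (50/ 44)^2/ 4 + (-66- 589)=-80385/ 242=-332.17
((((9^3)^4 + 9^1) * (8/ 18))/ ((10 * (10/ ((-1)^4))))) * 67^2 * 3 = 84521745953574/ 5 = 16904349190714.80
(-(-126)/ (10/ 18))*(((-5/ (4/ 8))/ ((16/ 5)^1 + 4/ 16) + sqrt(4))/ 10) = -11718/ 575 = -20.38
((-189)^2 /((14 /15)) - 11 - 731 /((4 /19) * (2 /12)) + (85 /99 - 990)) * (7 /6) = 11392129 /594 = 19178.67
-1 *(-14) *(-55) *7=-5390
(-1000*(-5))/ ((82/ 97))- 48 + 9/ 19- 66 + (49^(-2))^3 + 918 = 72447857848166964/ 10782362729579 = 6719.11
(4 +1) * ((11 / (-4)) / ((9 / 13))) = -715 / 36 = -19.86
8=8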